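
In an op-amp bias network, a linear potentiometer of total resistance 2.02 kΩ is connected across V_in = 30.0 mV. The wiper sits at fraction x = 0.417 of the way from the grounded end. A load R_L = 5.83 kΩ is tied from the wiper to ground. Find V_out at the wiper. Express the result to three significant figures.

The pot divides into 1.178 kΩ above the wiper and 0.8423 kΩ below.
Lower segment in parallel with the load: 0.8423 ‖ 5.83 = 0.7360 kΩ.
Then V_out = V_in · 0.7360/(1.178 + 0.7360) = 11.54 mV.

V_out ≈ 11.5 mV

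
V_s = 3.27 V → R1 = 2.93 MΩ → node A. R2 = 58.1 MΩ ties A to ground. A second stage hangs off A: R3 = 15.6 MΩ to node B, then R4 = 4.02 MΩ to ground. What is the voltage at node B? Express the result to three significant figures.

V_B ≈ 0.558 V

The second stage (R3 + R4 = 19.62 MΩ) loads node A in parallel with R2.
R2 ‖ (R3+R4) = 14.67 MΩ.
First divider: V_A = V_s · 14.67/(2.93 + 14.67) = 2.726 V.
Stage 2 is unloaded, so V_B = V_A · R4/(R3+R4) = 2.726 × 4.02/19.62 = 0.5584 V.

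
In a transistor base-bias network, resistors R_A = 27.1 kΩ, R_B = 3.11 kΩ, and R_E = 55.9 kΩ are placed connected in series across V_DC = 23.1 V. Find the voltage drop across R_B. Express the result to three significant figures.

V ≈ 0.834 V

ΣR = 27.1 + 3.11 + 55.9 = 86.11 kΩ.
V = V_DC · R/ΣR = 23.1 × 0.03612 = 0.8343 V.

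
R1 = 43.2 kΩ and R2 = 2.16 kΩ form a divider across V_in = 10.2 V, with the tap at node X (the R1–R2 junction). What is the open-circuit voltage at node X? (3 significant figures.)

V_th ≈ 0.486 V

V_th is the unloaded tap voltage: V_in · R2/(R1+R2) = 10.2 × 0.04762 = 0.4857 V.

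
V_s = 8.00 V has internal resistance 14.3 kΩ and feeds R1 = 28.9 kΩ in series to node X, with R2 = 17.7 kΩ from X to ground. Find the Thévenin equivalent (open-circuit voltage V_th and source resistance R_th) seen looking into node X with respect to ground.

R1' = 14.3 + 28.9 = 43.20 kΩ (source resistance + R1).
Open-circuit (no load on X): V_th = V_s · R2/(R1' + R2) = 8.00 × 17.7/(43.20 + 17.7) = 2.325 V.
Looking into X with the source shorted: R_th = R1'·R2/(R1'+R2) = 43.20 × 17.7/60.90 = 12.56 kΩ.

V_th ≈ 2.33 V, R_th ≈ 12.6 kΩ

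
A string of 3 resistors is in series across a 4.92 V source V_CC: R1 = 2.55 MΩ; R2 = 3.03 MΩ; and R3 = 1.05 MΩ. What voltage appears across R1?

Series total: ΣR = 2.55 + 3.03 + 1.05 = 6.630 MΩ.
By the voltage-divider rule, V = 4.92 × 2.550/6.630 = 1.892 V.

V ≈ 1.89 V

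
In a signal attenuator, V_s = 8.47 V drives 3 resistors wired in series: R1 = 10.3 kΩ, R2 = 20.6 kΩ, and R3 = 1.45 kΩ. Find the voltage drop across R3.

V ≈ 0.380 V

ΣR = 10.3 + 20.6 + 1.45 = 32.35 kΩ.
Voltage divider: V = V_s · (1.450 / 32.35) = 8.47 × 0.04482 = 0.3796 V.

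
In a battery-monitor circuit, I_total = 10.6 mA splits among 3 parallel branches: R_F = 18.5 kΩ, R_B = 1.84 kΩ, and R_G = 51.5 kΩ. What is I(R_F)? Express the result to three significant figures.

I ≈ 0.929 mA

Conductances: ΣG = 1/18.5 + 1/1.84 + 1/51.5 = 0.6169 (1/kΩ).
By the current-divider rule, I = I_total · G_k/ΣG = 10.6 × 0.08761 = 0.9287 mA.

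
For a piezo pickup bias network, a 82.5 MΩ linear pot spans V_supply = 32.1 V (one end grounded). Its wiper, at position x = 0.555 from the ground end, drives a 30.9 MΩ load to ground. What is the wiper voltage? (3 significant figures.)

V_out ≈ 10.7 V

Lower segment x·R_p = 45.79 MΩ; upper segment (1−x)·R_p = 36.71 MΩ.
(x·R_p) ‖ R_L = 18.45 MΩ.
Then V_out = V_supply · 18.45/(36.71 + 18.45) = 10.74 V.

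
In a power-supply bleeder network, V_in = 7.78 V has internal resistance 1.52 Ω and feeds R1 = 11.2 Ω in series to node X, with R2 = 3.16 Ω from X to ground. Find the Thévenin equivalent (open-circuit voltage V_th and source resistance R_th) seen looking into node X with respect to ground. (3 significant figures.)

V_th ≈ 1.55 V, R_th ≈ 2.53 Ω

R1' = 1.52 + 11.2 = 12.72 Ω (source resistance + R1).
With X open, the divider is unloaded: V_th = 7.78 × 3.16/15.88 = 1.548 V.
Looking into X with the source shorted: R_th = R1'·R2/(R1'+R2) = 12.72 × 3.16/15.88 = 2.531 Ω.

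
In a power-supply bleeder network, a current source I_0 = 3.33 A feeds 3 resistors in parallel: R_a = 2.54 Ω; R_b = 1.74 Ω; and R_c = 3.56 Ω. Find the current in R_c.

ΣG = 1/2.54 + 1/1.74 + 1/3.56 = 1.249.
Current divider: I(R_c) = I_0 · G_k/ΣG = 3.33 × (0.2809/1.249) = 3.33 × 0.2248 = 0.7487 A.

I ≈ 0.749 A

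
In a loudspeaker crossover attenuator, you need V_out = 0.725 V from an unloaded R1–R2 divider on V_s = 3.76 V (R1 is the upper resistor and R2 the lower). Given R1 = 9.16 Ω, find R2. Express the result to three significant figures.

R2 ≈ 2.19 Ω

Required fraction k = V_out/V_s = 0.1928.
Rearranging, R2 = R1·k/(1−k) = 9.16 × 0.2389 = 2.188 Ω.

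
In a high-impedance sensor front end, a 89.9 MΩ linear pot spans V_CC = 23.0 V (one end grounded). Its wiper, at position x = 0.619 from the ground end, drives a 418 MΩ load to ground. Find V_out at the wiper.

V_out ≈ 13.5 V

Split the track: R_lower = x·R_p = 55.65 MΩ, R_upper = (1−x)·R_p = 34.25 MΩ.
Lower segment in parallel with the load: 55.65 ‖ 418 = 49.11 MΩ.
Then V_out = V_CC · 49.11/(34.25 + 49.11) = 13.55 V.
(Unloaded: V_out = x·V_CC = 14.2 V.)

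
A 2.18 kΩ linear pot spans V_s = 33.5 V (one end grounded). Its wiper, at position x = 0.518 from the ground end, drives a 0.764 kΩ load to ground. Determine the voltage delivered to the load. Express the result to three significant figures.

V_out ≈ 10.1 V

Lower segment x·R_p = 1.129 kΩ; upper segment (1−x)·R_p = 1.051 kΩ.
R_L loads the lower segment: effective lower R = 0.4557 kΩ.
Loaded-divider output: V_out = 33.5 × 0.3025 = 10.13 V.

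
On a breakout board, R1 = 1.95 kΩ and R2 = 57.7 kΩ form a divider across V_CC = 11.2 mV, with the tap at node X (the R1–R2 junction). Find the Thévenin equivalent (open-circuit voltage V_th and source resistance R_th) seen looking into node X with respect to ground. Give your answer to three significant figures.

V_th is the unloaded tap voltage: V_CC · R2/(R1+R2) = 11.2 × 0.9673 = 10.83 mV.
Looking into X with the source shorted: R_th = R1·R2/(R1+R2) = 1.950 × 57.7/59.65 = 1.886 kΩ.

V_th ≈ 10.8 mV, R_th ≈ 1.89 kΩ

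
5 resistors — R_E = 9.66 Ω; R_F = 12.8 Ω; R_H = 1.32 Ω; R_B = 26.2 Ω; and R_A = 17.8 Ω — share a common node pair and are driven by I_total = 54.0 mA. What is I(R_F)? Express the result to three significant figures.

I ≈ 4.08 mA

Conductances: ΣG = 1/9.66 + 1/12.8 + 1/1.32 + 1/26.2 + 1/17.8 = 1.034 (1/Ω).
Current divider: I(R_F) = I_total · G_k/ΣG = 54.0 × (0.07812/1.034) = 54.0 × 0.07559 = 4.082 mA.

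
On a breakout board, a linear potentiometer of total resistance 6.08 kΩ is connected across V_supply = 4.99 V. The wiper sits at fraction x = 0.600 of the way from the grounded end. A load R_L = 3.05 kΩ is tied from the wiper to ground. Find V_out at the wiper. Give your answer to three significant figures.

Lower segment x·R_p = 3.648 kΩ; upper segment (1−x)·R_p = 2.432 kΩ.
(x·R_p) ‖ R_L = 1.661 kΩ.
V_out = 4.99 × 1.661/(2.432 + 1.661) = 2.025 V.
(Unloaded: V_out = x·V_supply = 2.99 V.)

V_out ≈ 2.03 V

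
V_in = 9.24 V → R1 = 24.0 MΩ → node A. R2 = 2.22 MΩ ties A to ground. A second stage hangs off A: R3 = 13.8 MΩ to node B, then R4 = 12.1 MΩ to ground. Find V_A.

The second stage (R3 + R4 = 25.90 MΩ) loads node A in parallel with R2.
Effective lower resistance at A: R2 ‖ 25.90 = 2.045 MΩ.
First divider: V_A = V_in · 2.045/(24.0 + 2.045) = 0.7254 V.

V_A ≈ 0.725 V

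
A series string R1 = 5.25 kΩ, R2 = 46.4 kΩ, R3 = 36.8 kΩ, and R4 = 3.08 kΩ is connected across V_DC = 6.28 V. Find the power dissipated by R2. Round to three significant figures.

P ≈ 0.218 mW

The common current is I = 6.28/91.53 = 0.06861 mA.
P(R2) = I²·R2 = (0.06861)² × 46.4 = 0.2184 mW.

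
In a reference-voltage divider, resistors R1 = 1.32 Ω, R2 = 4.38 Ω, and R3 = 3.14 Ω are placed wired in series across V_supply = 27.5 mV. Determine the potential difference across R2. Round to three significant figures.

ΣR = 1.32 + 4.38 + 3.14 = 8.840 Ω.
V = V_supply · R/ΣR = 27.5 × 0.4955 = 13.63 mV.

V ≈ 13.6 mV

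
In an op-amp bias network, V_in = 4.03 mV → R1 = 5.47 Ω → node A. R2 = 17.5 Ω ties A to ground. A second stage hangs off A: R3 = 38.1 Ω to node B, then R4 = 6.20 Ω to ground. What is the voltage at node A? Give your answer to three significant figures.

Looking into the second stage from A: R3 + R4 = 44.30 Ω appears in parallel with R2.
Effective lower resistance at A: R2 ‖ 44.30 = 12.54 Ω.
So V_A = 4.03 × 0.6964 = 2.806 mV.

V_A ≈ 2.81 mV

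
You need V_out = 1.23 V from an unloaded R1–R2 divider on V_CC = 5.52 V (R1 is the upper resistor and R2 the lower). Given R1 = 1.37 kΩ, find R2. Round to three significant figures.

R2 ≈ 0.393 kΩ

Required fraction k = V_out/V_CC = 0.2228.
R2 = R1 · 0.2228/(1 − 0.2228) = 0.3928 kΩ.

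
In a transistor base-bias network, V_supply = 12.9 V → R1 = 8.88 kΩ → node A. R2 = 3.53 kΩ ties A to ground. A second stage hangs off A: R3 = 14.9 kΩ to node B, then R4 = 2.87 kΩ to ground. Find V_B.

V_B ≈ 0.519 V

Looking into the second stage from A: R3 + R4 = 17.77 kΩ appears in parallel with R2.
Effective lower resistance at A: R2 ‖ 17.77 = 2.945 kΩ.
V_A = 12.9 × 2.945/(8.88 + 2.945) = 3.213 V.
Stage 2 is unloaded, so V_B = V_A · R4/(R3+R4) = 3.213 × 2.87/17.77 = 0.5189 V.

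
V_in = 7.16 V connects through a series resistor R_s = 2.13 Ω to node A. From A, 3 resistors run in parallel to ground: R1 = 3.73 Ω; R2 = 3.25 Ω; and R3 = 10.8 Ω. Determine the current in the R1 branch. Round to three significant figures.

Combine the parallel branches: R_p = (1/3.73 + 1/3.25 + 1/10.8)⁻¹ = 1.496 Ω.
Node voltage V_A = V_in · R_p/(R_s + R_p) = 7.16 × 0.4126 = 2.954 V.
I(R1) = V_A / R1 = 2.954/3.73 = 0.7920 A.
(Equivalently: I_total = 1.975 A, then current-divider fraction G_k/ΣG = 0.4011.)

I ≈ 0.792 A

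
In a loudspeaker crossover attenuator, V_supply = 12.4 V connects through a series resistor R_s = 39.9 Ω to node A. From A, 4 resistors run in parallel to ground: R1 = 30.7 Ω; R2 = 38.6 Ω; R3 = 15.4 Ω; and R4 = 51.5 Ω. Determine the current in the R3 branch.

Combine the parallel branches: R_p = (1/30.7 + 1/38.6 + 1/15.4 + 1/51.5)⁻¹ = 7.001 Ω.
V_A = 12.4 × 7.001/46.90 = 1.851 V.
I(R3) = V_A / R3 = 1.851/15.4 = 0.1202 A.

I ≈ 0.120 A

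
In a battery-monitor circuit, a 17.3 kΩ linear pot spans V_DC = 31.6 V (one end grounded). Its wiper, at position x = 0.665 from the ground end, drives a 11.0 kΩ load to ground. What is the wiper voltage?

Split the track: R_lower = x·R_p = 11.50 kΩ, R_upper = (1−x)·R_p = 5.795 kΩ.
Lower segment in parallel with the load: 11.50 ‖ 11.0 = 5.623 kΩ.
Loaded-divider output: V_out = 31.6 × 0.4925 = 15.56 V.

V_out ≈ 15.6 V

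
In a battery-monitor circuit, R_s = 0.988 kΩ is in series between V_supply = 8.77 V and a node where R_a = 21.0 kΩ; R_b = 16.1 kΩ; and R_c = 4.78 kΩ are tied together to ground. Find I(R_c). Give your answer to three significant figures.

I ≈ 1.40 mA

Parallel bank: R_p = 1/(1/21.0 + 1/16.1 + 1/4.78) = 3.135 kΩ.
V_A by voltage divider: V_A = 8.77 × 3.135/(0.988 + 3.135) = 6.669 V.
I(R_c) = V_A / R_c = 6.669/4.78 = 1.395 mA.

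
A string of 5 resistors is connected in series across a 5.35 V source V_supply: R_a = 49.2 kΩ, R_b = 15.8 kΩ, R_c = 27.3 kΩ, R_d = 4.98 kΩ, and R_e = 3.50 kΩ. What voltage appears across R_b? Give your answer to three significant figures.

V ≈ 0.839 V

Series total: ΣR = 49.2 + 15.8 + 27.3 + 4.98 + 3.50 = 100.8 kΩ.
V = V_supply · R/ΣR = 5.35 × 0.1568 = 0.8388 V.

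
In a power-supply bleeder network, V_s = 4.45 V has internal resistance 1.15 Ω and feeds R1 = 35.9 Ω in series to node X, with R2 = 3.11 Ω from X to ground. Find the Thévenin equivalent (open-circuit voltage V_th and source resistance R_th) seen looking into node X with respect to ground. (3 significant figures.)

V_th ≈ 0.345 V, R_th ≈ 2.87 Ω

R1' = 1.15 + 35.9 = 37.05 Ω (source resistance + R1).
Open-circuit (no load on X): V_th = V_s · R2/(R1' + R2) = 4.45 × 3.11/(37.05 + 3.11) = 0.3446 V.
Looking into X with the source shorted: R_th = R1'·R2/(R1'+R2) = 37.05 × 3.11/40.16 = 2.869 Ω.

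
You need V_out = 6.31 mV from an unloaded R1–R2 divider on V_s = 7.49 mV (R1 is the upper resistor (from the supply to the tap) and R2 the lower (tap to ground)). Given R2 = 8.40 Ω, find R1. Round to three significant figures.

R1 ≈ 1.57 Ω

The divider ratio is R2/(R1+R2) = 6.31/7.49 = 0.8425.
So R1 = R2 · (V_s/V_out − 1) = 8.40 × (7.49/6.31 − 1) = 8.40 × 0.1870 = 1.571 Ω.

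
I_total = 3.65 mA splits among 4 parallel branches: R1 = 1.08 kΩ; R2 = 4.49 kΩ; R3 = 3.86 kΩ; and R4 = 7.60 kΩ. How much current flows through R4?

I ≈ 0.312 mA

ΣG = 1/1.08 + 1/4.49 + 1/3.86 + 1/7.60 = 1.539.
R4 takes the fraction G_k/ΣG = 0.1316/1.539 = 0.08548, so I = 3.65 × 0.08548 = 0.3120 mA.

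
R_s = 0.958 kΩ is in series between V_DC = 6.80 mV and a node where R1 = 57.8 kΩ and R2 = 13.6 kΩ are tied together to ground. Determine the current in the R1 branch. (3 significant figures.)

Parallel bank: R_p = 1/(1/57.8 + 1/13.6) = 11.01 kΩ.
V_A = 6.80 × 11.01/11.97 = 6.256 mV.
I(R1) = V_A / R1 = 6.256/57.8 = 0.1082 µA.
(Check via current divider: I_total = 0.5682 µA; share G_k/ΣG = 0.1905 → same result.)

I ≈ 0.108 µA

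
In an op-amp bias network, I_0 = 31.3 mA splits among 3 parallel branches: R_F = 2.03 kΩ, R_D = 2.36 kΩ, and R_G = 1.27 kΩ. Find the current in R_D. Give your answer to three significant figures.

Total conductance ΣG = 1/2.03 + 1/2.36 + 1/1.27 = 1.704 (units of 1/kΩ).
R_D takes the fraction G_k/ΣG = 0.4237/1.704 = 0.2487, so I = 31.3 × 0.2487 = 7.784 mA.

I ≈ 7.78 mA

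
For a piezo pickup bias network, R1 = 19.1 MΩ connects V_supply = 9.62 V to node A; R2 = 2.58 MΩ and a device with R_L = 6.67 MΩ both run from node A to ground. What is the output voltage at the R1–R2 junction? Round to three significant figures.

R2 ‖ R_L = (2.58 × 6.67)/(2.58 + 6.67) = 1.860 MΩ.
Voltage divider with the loaded lower leg: V_out = 9.62 × 1.860/(19.1 + 1.860) = 9.62 × 0.08876 = 0.8538 V.

V_out ≈ 0.854 V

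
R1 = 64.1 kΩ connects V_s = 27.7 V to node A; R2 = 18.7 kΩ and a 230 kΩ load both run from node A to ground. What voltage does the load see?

V_out ≈ 5.89 V

R2 ‖ R_L = (18.7 × 230)/(18.7 + 230) = 17.29 kΩ.
Voltage divider with the loaded lower leg: V_out = 27.7 × 17.29/(64.1 + 17.29) = 27.7 × 0.2125 = 5.885 V.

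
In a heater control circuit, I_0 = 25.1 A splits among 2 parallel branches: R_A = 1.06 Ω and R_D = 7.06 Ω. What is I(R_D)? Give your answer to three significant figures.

I ≈ 3.28 A

Two-branch current divider: I_k = I_0 · R_other/(R_1 + R_2).
So I = 25.1 × 1.06/8.120 = 3.277 A.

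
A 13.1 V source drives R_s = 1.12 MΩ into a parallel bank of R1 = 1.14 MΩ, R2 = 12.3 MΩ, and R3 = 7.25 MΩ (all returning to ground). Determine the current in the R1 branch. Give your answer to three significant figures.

I ≈ 5.16 µA

Equivalent of the parallel group: R_p = 0.9121 MΩ.
Node voltage V_A = V_CC · R_p/(R_s + R_p) = 13.1 × 0.4488 = 5.880 V.
I(R1) = V_A / R1 = 5.880/1.14 = 5.158 µA.
(Equivalently: I_total = 6.447 µA, then current-divider fraction G_k/ΣG = 0.8000.)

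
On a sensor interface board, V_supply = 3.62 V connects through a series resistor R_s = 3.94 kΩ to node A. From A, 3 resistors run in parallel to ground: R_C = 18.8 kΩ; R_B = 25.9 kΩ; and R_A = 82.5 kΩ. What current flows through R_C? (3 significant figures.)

Combine the parallel branches: R_p = (1/18.8 + 1/25.9 + 1/82.5)⁻¹ = 9.623 kΩ.
Node voltage V_A = V_supply · R_p/(R_s + R_p) = 3.62 × 0.7095 = 2.568 V.
Branch current I = V_A/R_C = 2.568/18.8 = 0.1366 mA.

I ≈ 0.137 mA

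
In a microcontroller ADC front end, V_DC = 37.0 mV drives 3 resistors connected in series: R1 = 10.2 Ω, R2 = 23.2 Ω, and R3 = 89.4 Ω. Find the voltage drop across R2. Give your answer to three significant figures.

V ≈ 6.99 mV

Total series resistance ΣR = 10.2 + 23.2 + 89.4 = 122.8 Ω.
V = V_DC · R/ΣR = 37.0 × 0.1889 = 6.990 mV.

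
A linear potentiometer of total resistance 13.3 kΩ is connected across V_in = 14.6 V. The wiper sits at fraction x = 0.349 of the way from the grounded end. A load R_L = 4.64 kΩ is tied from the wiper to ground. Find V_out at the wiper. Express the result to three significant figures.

The pot divides into 8.658 kΩ above the wiper and 4.642 kΩ below.
R_L loads the lower segment: effective lower R = 2.320 kΩ.
V_out = 14.6 × 2.320/(8.658 + 2.320) = 3.086 V.

V_out ≈ 3.09 V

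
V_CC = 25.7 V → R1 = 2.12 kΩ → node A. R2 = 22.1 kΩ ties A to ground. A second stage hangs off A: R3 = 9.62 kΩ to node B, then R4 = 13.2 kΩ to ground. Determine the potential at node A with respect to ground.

V_A ≈ 21.6 V

The second stage (R3 + R4 = 22.82 kΩ) loads node A in parallel with R2.
R2 ‖ (R3+R4) = 11.23 kΩ.
So V_A = 25.7 × 0.8412 = 21.62 V.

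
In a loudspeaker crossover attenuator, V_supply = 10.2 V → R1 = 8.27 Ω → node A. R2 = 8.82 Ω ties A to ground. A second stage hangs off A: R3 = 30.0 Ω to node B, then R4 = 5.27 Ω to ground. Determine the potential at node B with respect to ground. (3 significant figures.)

V_B ≈ 0.702 V

Node A sees R2 in parallel with the series input of stage 2, R3 + R4 = 35.27 Ω.
R2 ‖ (R3+R4) = 7.056 Ω.
First divider: V_A = V_supply · 7.056/(8.27 + 7.056) = 4.696 V.
Stage 2 is unloaded, so V_B = V_A · R4/(R3+R4) = 4.696 × 5.27/35.27 = 0.7017 V.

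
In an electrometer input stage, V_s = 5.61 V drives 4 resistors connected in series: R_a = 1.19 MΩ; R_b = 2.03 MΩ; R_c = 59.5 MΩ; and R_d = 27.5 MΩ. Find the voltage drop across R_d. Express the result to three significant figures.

ΣR = 1.19 + 2.03 + 59.5 + 27.5 = 90.22 MΩ.
By the voltage-divider rule, V = 5.61 × 27.50/90.22 = 1.710 V.

V ≈ 1.71 V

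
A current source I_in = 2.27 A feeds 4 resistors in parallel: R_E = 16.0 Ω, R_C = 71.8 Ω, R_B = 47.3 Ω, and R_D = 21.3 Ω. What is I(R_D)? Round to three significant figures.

I ≈ 0.737 A

Conductances: ΣG = 1/16.0 + 1/71.8 + 1/47.3 + 1/21.3 = 0.1445 (1/Ω).
By the current-divider rule, I = I_in · G_k/ΣG = 2.27 × 0.3249 = 0.7374 A.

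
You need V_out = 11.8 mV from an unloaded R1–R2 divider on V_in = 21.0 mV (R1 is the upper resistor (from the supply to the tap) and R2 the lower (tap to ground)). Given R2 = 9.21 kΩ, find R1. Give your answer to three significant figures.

Required fraction k = V_out/V_in = 0.5619.
So R1 = R2 · (V_in/V_out − 1) = 9.21 × (21.0/11.8 − 1) = 9.21 × 0.7797 = 7.181 kΩ.

R1 ≈ 7.18 kΩ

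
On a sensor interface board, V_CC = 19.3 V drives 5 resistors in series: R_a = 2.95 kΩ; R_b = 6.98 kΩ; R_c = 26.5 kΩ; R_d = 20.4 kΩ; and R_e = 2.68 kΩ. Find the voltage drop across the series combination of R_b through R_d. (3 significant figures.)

V ≈ 17.5 V

Series total: ΣR = 2.95 + 6.98 + 26.5 + 20.4 + 2.68 = 59.51 kΩ.
R_{R_b..R_d} = 6.98 + 26.5 + 20.4 = 53.88 kΩ.
V = V_CC · R/ΣR = 19.3 × 0.9054 = 17.47 V.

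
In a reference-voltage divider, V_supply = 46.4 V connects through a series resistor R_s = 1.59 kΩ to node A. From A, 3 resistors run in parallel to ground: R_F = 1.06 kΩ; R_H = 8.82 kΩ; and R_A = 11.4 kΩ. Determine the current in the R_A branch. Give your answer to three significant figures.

I ≈ 1.44 mA

Equivalent of the parallel group: R_p = 0.8737 kΩ.
V_A by voltage divider: V_A = 46.4 × 0.8737/(1.59 + 0.8737) = 16.46 V.
Branch current I = V_A/R_A = 16.46/11.4 = 1.443 mA.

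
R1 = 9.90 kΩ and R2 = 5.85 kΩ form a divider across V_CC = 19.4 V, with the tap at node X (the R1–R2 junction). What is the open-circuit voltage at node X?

With X open, the divider is unloaded: V_th = 19.4 × 5.85/15.75 = 7.206 V.

V_th ≈ 7.21 V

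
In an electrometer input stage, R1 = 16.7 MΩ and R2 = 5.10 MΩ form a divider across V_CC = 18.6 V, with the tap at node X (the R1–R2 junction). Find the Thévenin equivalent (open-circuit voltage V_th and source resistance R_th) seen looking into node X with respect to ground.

V_th is the unloaded tap voltage: V_CC · R2/(R1+R2) = 18.6 × 0.2339 = 4.351 V.
Looking into X with the source shorted: R_th = R1·R2/(R1+R2) = 16.70 × 5.10/21.80 = 3.907 MΩ.

V_th ≈ 4.35 V, R_th ≈ 3.91 MΩ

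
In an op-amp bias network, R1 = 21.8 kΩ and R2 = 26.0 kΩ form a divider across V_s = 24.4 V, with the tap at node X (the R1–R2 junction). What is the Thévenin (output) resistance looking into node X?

Looking into X with the source shorted: R_th = R1·R2/(R1+R2) = 21.80 × 26.0/47.80 = 11.86 kΩ.

R_th ≈ 11.9 kΩ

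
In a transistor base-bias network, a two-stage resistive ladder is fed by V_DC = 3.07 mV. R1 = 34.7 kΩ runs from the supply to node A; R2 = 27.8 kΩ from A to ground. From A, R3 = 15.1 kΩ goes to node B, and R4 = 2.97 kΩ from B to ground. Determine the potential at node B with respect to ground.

Looking into the second stage from A: R3 + R4 = 18.07 kΩ appears in parallel with R2.
R2 ‖ (R3+R4) = 10.95 kΩ.
V_A = 3.07 × 10.95/(34.7 + 10.95) = 0.7365 mV.
Then the unloaded second divider: V_B = V_A × R4/(R3+R4) = 0.7365 × 0.1644 = 0.1210 mV.

V_B ≈ 0.121 mV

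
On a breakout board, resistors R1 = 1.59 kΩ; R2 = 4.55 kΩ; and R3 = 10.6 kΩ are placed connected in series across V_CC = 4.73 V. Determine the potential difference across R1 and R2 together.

V ≈ 1.73 V

ΣR = 1.59 + 4.55 + 10.6 = 16.74 kΩ.
R_{R1..R2} = 1.59 + 4.55 = 6.140 kΩ.
By the voltage-divider rule, V = 4.73 × 6.140/16.74 = 1.735 V.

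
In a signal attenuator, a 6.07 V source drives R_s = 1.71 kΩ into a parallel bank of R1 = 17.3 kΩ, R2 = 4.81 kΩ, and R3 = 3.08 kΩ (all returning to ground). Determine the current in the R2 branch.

Combine the parallel branches: R_p = (1/17.3 + 1/4.81 + 1/3.08)⁻¹ = 1.694 kΩ.
V_A by voltage divider: V_A = 6.07 × 1.694/(1.71 + 1.694) = 3.021 V.
Branch current I = V_A/R2 = 3.021/4.81 = 0.6280 mA.

I ≈ 0.628 mA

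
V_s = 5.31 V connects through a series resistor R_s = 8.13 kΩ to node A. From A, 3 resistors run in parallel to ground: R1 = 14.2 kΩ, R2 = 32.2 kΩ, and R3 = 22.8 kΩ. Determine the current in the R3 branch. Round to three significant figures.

Parallel bank: R_p = 1/(1/14.2 + 1/32.2 + 1/22.8) = 6.881 kΩ.
V_A = 5.31 × 6.881/15.01 = 2.434 V.
Branch current I = V_A/R3 = 2.434/22.8 = 0.1068 mA.

I ≈ 0.107 mA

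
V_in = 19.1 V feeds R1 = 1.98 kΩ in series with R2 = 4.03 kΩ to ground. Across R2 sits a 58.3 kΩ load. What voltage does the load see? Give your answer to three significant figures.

The load sits in parallel with R2, giving an effective lower resistance R2' = R2·R_L/(R2+R_L) = 3.769 kΩ.
Then V_out = V_in · R2'/(R1 + R2') = 19.1 × 3.769/5.749 = 12.52 V.

V_out ≈ 12.5 V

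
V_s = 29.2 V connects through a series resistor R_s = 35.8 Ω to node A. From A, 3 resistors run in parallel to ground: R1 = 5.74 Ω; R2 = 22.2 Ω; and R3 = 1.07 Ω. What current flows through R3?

Combine the parallel branches: R_p = (1/5.74 + 1/22.2 + 1/1.07)⁻¹ = 0.8667 Ω.
V_A by voltage divider: V_A = 29.2 × 0.8667/(35.8 + 0.8667) = 0.6902 V.
Branch current I = V_A/R3 = 0.6902/1.07 = 0.6450 A.

I ≈ 0.645 A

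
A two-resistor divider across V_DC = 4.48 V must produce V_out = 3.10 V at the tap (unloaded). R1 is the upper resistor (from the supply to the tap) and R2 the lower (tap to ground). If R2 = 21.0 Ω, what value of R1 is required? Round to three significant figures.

R1 ≈ 9.35 Ω

Required fraction k = V_out/V_DC = 0.6920.
Rearranging, R1 = R2·(1−k)/k = 21.0 × 0.4452 = 9.348 Ω.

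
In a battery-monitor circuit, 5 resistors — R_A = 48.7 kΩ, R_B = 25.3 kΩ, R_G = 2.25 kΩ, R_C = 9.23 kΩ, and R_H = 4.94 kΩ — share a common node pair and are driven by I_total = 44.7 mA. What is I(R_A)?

I ≈ 1.13 mA

Conductances: ΣG = 1/48.7 + 1/25.3 + 1/2.25 + 1/9.23 + 1/4.94 = 0.8153 (1/kΩ).
By the current-divider rule, I = I_total · G_k/ΣG = 44.7 × 0.02519 = 1.126 mA.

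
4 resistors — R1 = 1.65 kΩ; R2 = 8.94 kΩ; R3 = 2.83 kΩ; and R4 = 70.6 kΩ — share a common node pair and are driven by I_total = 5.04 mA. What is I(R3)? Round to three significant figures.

Total conductance ΣG = 1/1.65 + 1/8.94 + 1/2.83 + 1/70.6 = 1.085 (units of 1/kΩ).
R3 takes the fraction G_k/ΣG = 0.3534/1.085 = 0.3255, so I = 5.04 × 0.3255 = 1.641 mA.

I ≈ 1.64 mA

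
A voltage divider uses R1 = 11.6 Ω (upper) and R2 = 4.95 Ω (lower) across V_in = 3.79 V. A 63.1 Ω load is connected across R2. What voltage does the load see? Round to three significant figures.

V_out ≈ 1.07 V

R2 ‖ R_L = (4.95 × 63.1)/(4.95 + 63.1) = 4.590 Ω.
Voltage divider with the loaded lower leg: V_out = 3.79 × 4.590/(11.6 + 4.590) = 3.79 × 0.2835 = 1.074 V.
(Unloaded it would be 1.13 V; the load pulls it down.)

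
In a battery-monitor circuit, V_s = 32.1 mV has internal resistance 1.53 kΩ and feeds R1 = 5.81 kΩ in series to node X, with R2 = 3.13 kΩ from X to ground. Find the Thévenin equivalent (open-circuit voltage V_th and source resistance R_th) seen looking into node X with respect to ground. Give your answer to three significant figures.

R1' = 1.53 + 5.81 = 7.340 kΩ (source resistance + R1).
V_th is the unloaded tap voltage: V_s · R2/(R1'+R2) = 32.1 × 0.2989 = 9.596 mV.
With V_s suppressed (replaced by a short), R_th = R1' ‖ R2 = (7.340 × 3.13)/(7.340 + 3.13) = 2.194 kΩ.

V_th ≈ 9.60 mV, R_th ≈ 2.19 kΩ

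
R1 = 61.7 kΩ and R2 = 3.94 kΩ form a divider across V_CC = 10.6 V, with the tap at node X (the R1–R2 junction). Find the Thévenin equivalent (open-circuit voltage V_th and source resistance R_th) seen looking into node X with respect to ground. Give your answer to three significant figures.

With X open, the divider is unloaded: V_th = 10.6 × 3.94/65.64 = 0.6363 V.
Zeroing V_CC shorts the top of R1 to ground, so R_th = R1 ‖ R2 = 3.704 kΩ.

V_th ≈ 0.636 V, R_th ≈ 3.70 kΩ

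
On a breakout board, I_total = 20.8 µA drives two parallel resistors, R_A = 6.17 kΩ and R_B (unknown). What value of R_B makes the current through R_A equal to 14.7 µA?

The fraction through R_A equals R_B/(R_A+R_B).
With f = 0.7067, R_B = R_A · f/(1−f) = 6.17 × 2.410 = 14.87 kΩ.

R_B ≈ 14.9 kΩ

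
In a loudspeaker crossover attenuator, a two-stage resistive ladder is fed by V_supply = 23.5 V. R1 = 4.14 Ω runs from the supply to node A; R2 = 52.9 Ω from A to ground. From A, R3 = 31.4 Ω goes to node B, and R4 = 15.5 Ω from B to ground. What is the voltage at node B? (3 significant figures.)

V_B ≈ 6.66 V

The second stage (R3 + R4 = 46.90 Ω) loads node A in parallel with R2.
R2 ‖ (R3+R4) = 24.86 Ω.
So V_A = 23.5 × 0.8572 = 20.15 V.
Then the unloaded second divider: V_B = V_A × R4/(R3+R4) = 20.15 × 0.3305 = 6.658 V.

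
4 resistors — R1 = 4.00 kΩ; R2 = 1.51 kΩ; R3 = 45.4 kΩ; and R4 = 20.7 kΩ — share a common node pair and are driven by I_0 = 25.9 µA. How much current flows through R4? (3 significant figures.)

I ≈ 1.27 µA

Conductances: ΣG = 1/4.00 + 1/1.51 + 1/45.4 + 1/20.7 = 0.9826 (1/kΩ).
R4 takes the fraction G_k/ΣG = 0.04831/0.9826 = 0.04917, so I = 25.9 × 0.04917 = 1.273 µA.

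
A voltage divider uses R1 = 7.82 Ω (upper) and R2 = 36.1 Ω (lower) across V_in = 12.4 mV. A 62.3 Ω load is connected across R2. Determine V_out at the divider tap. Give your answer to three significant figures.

R2 ‖ R_L = (36.1 × 62.3)/(36.1 + 62.3) = 22.86 Ω.
Voltage divider with the loaded lower leg: V_out = 12.4 × 22.86/(7.82 + 22.86) = 12.4 × 0.7451 = 9.239 mV.

V_out ≈ 9.24 mV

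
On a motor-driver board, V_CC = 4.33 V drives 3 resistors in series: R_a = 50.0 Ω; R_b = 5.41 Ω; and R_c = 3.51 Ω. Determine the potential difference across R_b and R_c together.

Total series resistance ΣR = 50.0 + 5.41 + 3.51 = 58.92 Ω.
R_{R_b..R_c} = 5.41 + 3.51 = 8.920 Ω.
By the voltage-divider rule, V = 4.33 × 8.920/58.92 = 0.6555 V.

V ≈ 0.656 V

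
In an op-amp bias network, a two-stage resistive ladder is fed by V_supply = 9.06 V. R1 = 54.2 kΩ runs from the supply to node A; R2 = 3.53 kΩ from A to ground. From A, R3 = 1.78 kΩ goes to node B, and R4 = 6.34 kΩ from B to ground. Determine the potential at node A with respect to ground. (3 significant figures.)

Looking into the second stage from A: R3 + R4 = 8.120 kΩ appears in parallel with R2.
R2 ‖ (R3+R4) = 2.460 kΩ.
So V_A = 9.06 × 0.04342 = 0.3934 V.

V_A ≈ 0.393 V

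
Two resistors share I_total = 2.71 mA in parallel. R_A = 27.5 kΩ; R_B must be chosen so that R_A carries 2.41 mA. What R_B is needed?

Two-branch current divider: I_A = I_total · R_B/(R_A + R_B).
With f = 0.8893, R_B = R_A · f/(1−f) = 27.5 × 8.033 = 220.9 kΩ.

R_B ≈ 221 kΩ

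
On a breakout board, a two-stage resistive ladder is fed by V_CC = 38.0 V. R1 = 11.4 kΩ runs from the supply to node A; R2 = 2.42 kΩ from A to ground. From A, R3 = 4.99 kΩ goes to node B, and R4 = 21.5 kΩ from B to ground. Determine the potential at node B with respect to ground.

Node A sees R2 in parallel with the series input of stage 2, R3 + R4 = 26.49 kΩ.
R2 ‖ (R3+R4) = 2.217 kΩ.
V_A = 38.0 × 2.217/(11.4 + 2.217) = 6.188 V.
V_B = V_A × 0.8116 = 5.022 V.

V_B ≈ 5.02 V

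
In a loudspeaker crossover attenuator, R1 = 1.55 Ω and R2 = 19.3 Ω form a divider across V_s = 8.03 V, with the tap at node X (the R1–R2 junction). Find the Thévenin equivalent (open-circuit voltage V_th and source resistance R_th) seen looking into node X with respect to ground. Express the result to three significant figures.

V_th ≈ 7.43 V, R_th ≈ 1.43 Ω

Open-circuit (no load on X): V_th = V_s · R2/(R1 + R2) = 8.03 × 19.3/(1.550 + 19.3) = 7.433 V.
Looking into X with the source shorted: R_th = R1·R2/(R1+R2) = 1.550 × 19.3/20.85 = 1.435 Ω.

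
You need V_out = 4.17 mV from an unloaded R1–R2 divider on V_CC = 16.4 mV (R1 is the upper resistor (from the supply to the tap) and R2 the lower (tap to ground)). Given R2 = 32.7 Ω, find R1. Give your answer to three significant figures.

V_out/V_CC = R2/(R1+R2) = 0.2543.
So R1 = R2 · (V_CC/V_out − 1) = 32.7 × (16.4/4.17 − 1) = 32.7 × 2.933 = 95.90 Ω.

R1 ≈ 95.9 Ω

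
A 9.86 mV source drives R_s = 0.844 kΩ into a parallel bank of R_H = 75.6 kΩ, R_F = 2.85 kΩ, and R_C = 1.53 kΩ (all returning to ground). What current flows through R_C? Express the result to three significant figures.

I ≈ 3.47 µA

Equivalent of the parallel group: R_p = 0.9826 kΩ.
V_A by voltage divider: V_A = 9.86 × 0.9826/(0.844 + 0.9826) = 5.304 mV.
I(R_C) = V_A / R_C = 5.304/1.53 = 3.467 µA.
(Check via current divider: I_total = 5.398 µA; share G_k/ΣG = 0.6422 → same result.)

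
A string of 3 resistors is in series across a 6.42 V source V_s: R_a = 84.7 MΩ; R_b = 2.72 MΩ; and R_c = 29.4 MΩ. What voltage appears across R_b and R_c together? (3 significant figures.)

Total series resistance ΣR = 84.7 + 2.72 + 29.4 = 116.8 MΩ.
R_{R_b..R_c} = 2.72 + 29.4 = 32.12 MΩ.
Voltage divider: V = V_s · (32.12 / 116.8) = 6.42 × 0.2750 = 1.765 V.

V ≈ 1.77 V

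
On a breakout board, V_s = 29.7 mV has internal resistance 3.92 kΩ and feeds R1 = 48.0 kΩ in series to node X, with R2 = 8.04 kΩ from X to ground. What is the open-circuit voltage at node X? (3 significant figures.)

R1' = 3.92 + 48.0 = 51.92 kΩ (source resistance + R1).
Open-circuit (no load on X): V_th = V_s · R2/(R1' + R2) = 29.7 × 8.04/(51.92 + 8.04) = 3.982 mV.

V_th ≈ 3.98 mV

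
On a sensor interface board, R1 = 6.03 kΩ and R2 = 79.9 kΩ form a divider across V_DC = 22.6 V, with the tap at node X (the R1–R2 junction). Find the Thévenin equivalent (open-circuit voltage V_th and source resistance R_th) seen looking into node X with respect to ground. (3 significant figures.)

V_th ≈ 21.0 V, R_th ≈ 5.61 kΩ

V_th is the unloaded tap voltage: V_DC · R2/(R1+R2) = 22.6 × 0.9298 = 21.01 V.
With V_DC suppressed (replaced by a short), R_th = R1 ‖ R2 = (6.030 × 79.9)/(6.030 + 79.9) = 5.607 kΩ.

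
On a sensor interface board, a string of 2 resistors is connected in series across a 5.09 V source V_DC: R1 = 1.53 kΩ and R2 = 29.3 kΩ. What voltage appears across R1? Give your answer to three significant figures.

Total series resistance ΣR = 1.53 + 29.3 = 30.83 kΩ.
Voltage divider: V = V_DC · (1.530 / 30.83) = 5.09 × 0.04963 = 0.2526 V.

V ≈ 0.253 V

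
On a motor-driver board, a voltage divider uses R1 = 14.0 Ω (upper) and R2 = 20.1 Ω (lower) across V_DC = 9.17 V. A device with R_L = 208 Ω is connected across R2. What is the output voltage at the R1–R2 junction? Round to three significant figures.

The load sits in parallel with R2, giving an effective lower resistance R2' = R2·R_L/(R2+R_L) = 18.33 Ω.
Voltage divider with the loaded lower leg: V_out = 9.17 × 18.33/(14.0 + 18.33) = 9.17 × 0.5669 = 5.199 V.

V_out ≈ 5.20 V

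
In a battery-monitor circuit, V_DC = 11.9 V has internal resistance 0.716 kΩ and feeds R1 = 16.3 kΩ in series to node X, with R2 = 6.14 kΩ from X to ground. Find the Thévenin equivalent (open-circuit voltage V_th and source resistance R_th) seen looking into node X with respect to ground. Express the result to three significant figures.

V_th ≈ 3.16 V, R_th ≈ 4.51 kΩ

R1' = 0.716 + 16.3 = 17.02 kΩ (source resistance + R1).
With X open, the divider is unloaded: V_th = 11.9 × 6.14/23.16 = 3.155 V.
With V_DC suppressed (replaced by a short), R_th = R1' ‖ R2 = (17.02 × 6.14)/(17.02 + 6.14) = 4.512 kΩ.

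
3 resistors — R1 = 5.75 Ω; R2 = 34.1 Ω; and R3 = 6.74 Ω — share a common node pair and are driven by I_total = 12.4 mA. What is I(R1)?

I ≈ 6.13 mA

Conductances: ΣG = 1/5.75 + 1/34.1 + 1/6.74 = 0.3516 (1/Ω).
R1 takes the fraction G_k/ΣG = 0.1739/0.3516 = 0.4946, so I = 12.4 × 0.4946 = 6.133 mA.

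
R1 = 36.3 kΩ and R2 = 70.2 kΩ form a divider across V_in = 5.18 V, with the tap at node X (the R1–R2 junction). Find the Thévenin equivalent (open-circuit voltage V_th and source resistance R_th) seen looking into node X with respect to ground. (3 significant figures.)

With X open, the divider is unloaded: V_th = 5.18 × 70.2/106.5 = 3.414 V.
With V_in suppressed (replaced by a short), R_th = R1 ‖ R2 = (36.30 × 70.2)/(36.30 + 70.2) = 23.93 kΩ.

V_th ≈ 3.41 V, R_th ≈ 23.9 kΩ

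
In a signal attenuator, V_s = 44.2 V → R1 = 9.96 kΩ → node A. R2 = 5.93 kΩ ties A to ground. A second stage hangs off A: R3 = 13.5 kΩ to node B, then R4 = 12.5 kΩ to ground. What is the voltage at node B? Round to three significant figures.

V_B ≈ 6.94 V

The second stage (R3 + R4 = 26.00 kΩ) loads node A in parallel with R2.
R2 ‖ (R3+R4) = 4.829 kΩ.
So V_A = 44.2 × 0.3265 = 14.43 V.
Stage 2 is unloaded, so V_B = V_A · R4/(R3+R4) = 14.43 × 12.5/26.00 = 6.938 V.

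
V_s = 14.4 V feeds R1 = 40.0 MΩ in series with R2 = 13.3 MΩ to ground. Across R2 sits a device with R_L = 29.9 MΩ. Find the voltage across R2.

V_out ≈ 2.69 V

R2 ‖ R_L = (13.3 × 29.9)/(13.3 + 29.9) = 9.205 MΩ.
Voltage divider with the loaded lower leg: V_out = 14.4 × 9.205/(40.0 + 9.205) = 14.4 × 0.1871 = 2.694 V.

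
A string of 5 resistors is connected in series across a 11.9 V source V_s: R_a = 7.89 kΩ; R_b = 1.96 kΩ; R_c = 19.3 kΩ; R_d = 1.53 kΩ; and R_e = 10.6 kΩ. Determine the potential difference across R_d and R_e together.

V ≈ 3.50 V

Series total: ΣR = 7.89 + 1.96 + 19.3 + 1.53 + 10.6 = 41.28 kΩ.
R_{R_d..R_e} = 1.53 + 10.6 = 12.13 kΩ.
Voltage divider: V = V_s · (12.13 / 41.28) = 11.9 × 0.2938 = 3.497 V.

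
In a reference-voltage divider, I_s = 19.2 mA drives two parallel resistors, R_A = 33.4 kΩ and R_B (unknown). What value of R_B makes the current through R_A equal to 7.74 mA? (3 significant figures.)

R_B ≈ 22.6 kΩ

Two-branch current divider: I_A = I_s · R_B/(R_A + R_B).
With f = 0.4031, R_B = R_A · f/(1−f) = 33.4 × 0.6754 = 22.56 kΩ.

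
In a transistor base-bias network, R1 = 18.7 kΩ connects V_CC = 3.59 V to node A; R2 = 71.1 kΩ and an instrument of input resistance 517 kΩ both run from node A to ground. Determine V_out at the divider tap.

V_out ≈ 2.76 V

R2 ‖ R_L = (71.1 × 517)/(71.1 + 517) = 62.50 kΩ.
Then V_out = V_CC · R2'/(R1 + R2') = 3.59 × 62.50/81.20 = 2.763 V.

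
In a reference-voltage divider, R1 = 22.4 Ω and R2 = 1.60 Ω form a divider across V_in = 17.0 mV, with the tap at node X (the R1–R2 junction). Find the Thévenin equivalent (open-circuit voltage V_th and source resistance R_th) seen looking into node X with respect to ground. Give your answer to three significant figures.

V_th ≈ 1.13 mV, R_th ≈ 1.49 Ω

V_th is the unloaded tap voltage: V_in · R2/(R1+R2) = 17.0 × 0.06667 = 1.133 mV.
With V_in suppressed (replaced by a short), R_th = R1 ‖ R2 = (22.40 × 1.60)/(22.40 + 1.60) = 1.493 Ω.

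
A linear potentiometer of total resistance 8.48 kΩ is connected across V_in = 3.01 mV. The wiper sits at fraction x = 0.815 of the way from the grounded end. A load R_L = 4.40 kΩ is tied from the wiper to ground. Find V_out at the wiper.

Split the track: R_lower = x·R_p = 6.911 kΩ, R_upper = (1−x)·R_p = 1.569 kΩ.
R_L loads the lower segment: effective lower R = 2.688 kΩ.
Then V_out = V_in · 2.688/(1.569 + 2.688) = 1.901 mV.

V_out ≈ 1.90 mV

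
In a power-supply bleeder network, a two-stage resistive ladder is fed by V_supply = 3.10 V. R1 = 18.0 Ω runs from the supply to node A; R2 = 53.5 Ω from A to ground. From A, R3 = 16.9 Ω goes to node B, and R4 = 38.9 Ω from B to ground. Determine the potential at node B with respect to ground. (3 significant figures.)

Looking into the second stage from A: R3 + R4 = 55.80 Ω appears in parallel with R2.
Effective lower resistance at A: R2 ‖ 55.80 = 27.31 Ω.
First divider: V_A = V_supply · 27.31/(18.0 + 27.31) = 1.869 V.
Then the unloaded second divider: V_B = V_A × R4/(R3+R4) = 1.869 × 0.6971 = 1.303 V.

V_B ≈ 1.30 V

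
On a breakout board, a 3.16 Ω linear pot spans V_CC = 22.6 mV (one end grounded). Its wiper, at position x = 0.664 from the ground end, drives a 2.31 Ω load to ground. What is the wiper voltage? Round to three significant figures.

V_out ≈ 11.5 mV

The pot divides into 1.062 Ω above the wiper and 2.098 Ω below.
Lower segment in parallel with the load: 2.098 ‖ 2.31 = 1.100 Ω.
V_out = 22.6 × 1.100/(1.062 + 1.100) = 11.50 mV.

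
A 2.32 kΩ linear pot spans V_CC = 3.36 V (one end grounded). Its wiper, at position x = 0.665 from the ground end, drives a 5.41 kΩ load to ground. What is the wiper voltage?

V_out ≈ 2.04 V

The pot divides into 0.7772 kΩ above the wiper and 1.543 kΩ below.
(x·R_p) ‖ R_L = 1.200 kΩ.
Loaded-divider output: V_out = 3.36 × 0.6070 = 2.040 V.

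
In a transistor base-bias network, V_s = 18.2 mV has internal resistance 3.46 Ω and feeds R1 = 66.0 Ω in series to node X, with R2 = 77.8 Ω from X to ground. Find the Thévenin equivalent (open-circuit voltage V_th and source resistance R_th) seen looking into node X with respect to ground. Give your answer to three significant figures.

R1' = 3.46 + 66.0 = 69.46 Ω (source resistance + R1).
With X open, the divider is unloaded: V_th = 18.2 × 77.8/147.3 = 9.615 mV.
With V_s suppressed (replaced by a short), R_th = R1' ‖ R2 = (69.46 × 77.8)/(69.46 + 77.8) = 36.70 Ω.

V_th ≈ 9.62 mV, R_th ≈ 36.7 Ω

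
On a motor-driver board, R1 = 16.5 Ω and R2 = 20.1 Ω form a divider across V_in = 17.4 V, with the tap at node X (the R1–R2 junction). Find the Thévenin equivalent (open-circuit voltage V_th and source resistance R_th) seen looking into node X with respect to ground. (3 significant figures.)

Open-circuit (no load on X): V_th = V_in · R2/(R1 + R2) = 17.4 × 20.1/(16.50 + 20.1) = 9.556 V.
With V_in suppressed (replaced by a short), R_th = R1 ‖ R2 = (16.50 × 20.1)/(16.50 + 20.1) = 9.061 Ω.

V_th ≈ 9.56 V, R_th ≈ 9.06 Ω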